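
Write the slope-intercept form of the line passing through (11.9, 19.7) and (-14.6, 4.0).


m = (-15.7)/(-26.5) = 0.5925
b = y1 - m*x1 = 19.7 - (-15.7*11.9)/(-26.5) = 19.7 - 7.0502 = 12.6498

y = 0.5925x + 12.6498


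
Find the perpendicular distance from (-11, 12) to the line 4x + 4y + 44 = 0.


|4*(-11) + 4*12 + 44| = |48| = 48
sqrt(16 + 16) = sqrt(32) = 5.6569
d = 48/sqrt(32) = 8.4853

8.4853


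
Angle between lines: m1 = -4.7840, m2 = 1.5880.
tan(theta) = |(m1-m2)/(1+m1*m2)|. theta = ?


m1-m2 = -6.372
1+m1*m2 = -6.596992
tan(theta) = |-6.372/(-6.596992)| = 0.965895
theta = arctan(|-6.372/(-6.596992)|) = 44.0061 degrees (acute angle)

44.0061 degrees


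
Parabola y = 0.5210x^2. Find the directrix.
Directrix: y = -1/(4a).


a = 0.5210
1/(4a) = 0.4798
directrix: y = -0.4798 = -0.4798

y = -0.4798


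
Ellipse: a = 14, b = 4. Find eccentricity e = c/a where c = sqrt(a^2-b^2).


c = sqrt(196-16) = sqrt(180) = 13.4164
e = c/a = sqrt(180)/14 = 0.9583

e = 0.9583


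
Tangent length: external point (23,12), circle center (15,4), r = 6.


d = sqrt((23-15)^2 + (12-4)^2) = sqrt(64+64) = 11.3137
L = sqrt(128.0000 - 36) = sqrt(92.0000) = 9.5917

9.5917


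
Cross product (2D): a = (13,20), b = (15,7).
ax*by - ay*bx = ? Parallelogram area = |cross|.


cross = 13*7 - 20*15 = 91 - 300 = -209
Parallelogram area = |-209| = 209

cross = -209, parallelogram area = 209


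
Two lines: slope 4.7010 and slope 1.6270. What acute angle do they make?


m1-m2 = 3.074
1+m1*m2 = 8.648527
tan(theta) = |3.074/8.648527| = 0.355436
theta = arctan(|3.074/8.648527|) = 19.5671 degrees (acute angle)

19.5671 degrees


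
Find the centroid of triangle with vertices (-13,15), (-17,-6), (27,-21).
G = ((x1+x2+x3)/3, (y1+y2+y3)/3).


Gx = (-13- 17+27)/3 = -3/3 = -1.0000
Gy = (15- 6- 21)/3 = -12/3 = -4.0000

G = (-1.0000, -4.0000)


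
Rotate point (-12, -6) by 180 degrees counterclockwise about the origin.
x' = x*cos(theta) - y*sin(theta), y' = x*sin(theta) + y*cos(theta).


cos(180) = -1, sin(180) = 0
x' = -12*(-1) + 6*0 = 12
y' = -12*0 - 6*(-1) = 6

(12, 6)


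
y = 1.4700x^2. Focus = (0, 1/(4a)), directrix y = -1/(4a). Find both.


a = 1.4700
1/(4a) = 0.1701
Focus = (0, 0.1701)
Directrix: y = -0.1701

Focus = (0, 0.1701), Directrix: y = -0.1701


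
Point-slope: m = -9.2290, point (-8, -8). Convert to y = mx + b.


y + 8 = -9.2290(x + 8)
y = -9.2290x - 8 + 9.2290*(-8)
y = -9.2290x - 81.8320

y = -9.2290x - 81.8320


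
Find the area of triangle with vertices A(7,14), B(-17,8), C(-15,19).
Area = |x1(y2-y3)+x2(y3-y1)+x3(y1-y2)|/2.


7*(8-19) = -77
-17*(19-14) = -85
-15*(14-8) = -90
sum = -252
Area = |-252|/2 = 126.0000

126.0000 sq units


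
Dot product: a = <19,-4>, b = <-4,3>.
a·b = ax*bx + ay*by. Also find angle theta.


a·b = 19*(-4) - 4*3 = -76 - 12 = -88
|a| = sqrt(361+16) = 19.4165
|b| = sqrt(16+9) = 5.0000
cos(theta) = -88/(sqrt(377)*sqrt(25)) = -88/sqrt(9425) = -0.906446
theta = arccos(-88/sqrt(9425)) = 155.0188 degrees

a·b = -88, theta = 155.0188 deg


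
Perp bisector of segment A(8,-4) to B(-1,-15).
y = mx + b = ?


Midpoint = (3.5, -9.5)
Slope of AB = dy/dx = -11/(-9) = 1.2222
Perp slope = -dx/dy = -9/11 = -0.8182
b = My - (perp slope)*Mx = -9.5 + (-9*3.5)/(-11) = -9.5 + 2.8636 = -6.6364

y = -0.8182x - 6.6364


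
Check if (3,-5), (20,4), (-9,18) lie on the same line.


3*(4-18) + 20*(18+ 5) - 9*(-5-4)
= -42 + 460 + 81 = 499

No, not collinear (determinant = 499)


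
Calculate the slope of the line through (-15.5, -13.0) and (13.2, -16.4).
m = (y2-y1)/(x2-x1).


dy = -16.4 + 13.0 = -3.4
dx = 13.2 + 15.5 = 28.7
m = -3.4/28.7 = -0.1185

m = -0.1185


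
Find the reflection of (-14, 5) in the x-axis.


Reflection rule for x-axis: (x, -y)
(-14, 5) -> (-14, -5)

(-14, -5)


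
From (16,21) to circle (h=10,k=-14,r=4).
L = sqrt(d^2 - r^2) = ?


d = sqrt((16-10)^2 + (21+ 14)^2) = sqrt(36+1225) = 35.5106
L = sqrt(1261.0000 - 16) = sqrt(1245.0000) = 35.2846

35.2846


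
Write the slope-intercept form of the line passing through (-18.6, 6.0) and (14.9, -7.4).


m = (-13.4)/(33.5) = -0.4000
b = y1 - m*x1 = 6.0 - (-13.4*(-18.6))/(33.5) = 6.0 - 7.4400 = -1.4400

y = -0.4000x - 1.4400


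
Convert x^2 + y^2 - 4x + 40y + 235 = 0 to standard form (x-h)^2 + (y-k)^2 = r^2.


h = -D/2 = 4/2 = 2
k = -E/2 = -40/2 = -20
r^2 = h^2 + k^2 - F = 4 + 400 - 235 = 169
r = 13

Center (2, -20), radius = 13


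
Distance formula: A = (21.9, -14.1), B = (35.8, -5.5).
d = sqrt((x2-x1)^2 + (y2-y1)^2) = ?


dx = 35.8 - 21.9 = 13.9
dy = -5.5 + 14.1 = 8.6
d = sqrt(193.21 + 73.96) = sqrt(267.17) = 16.3453

16.3453


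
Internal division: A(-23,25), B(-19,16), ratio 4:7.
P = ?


Px = (4*(-19) + 7*(-23))/11 = -237/11 = -21.5455
Py = (4*16 + 7*25)/11 = 239/11 = 21.7273

P = (-21.5455, 21.7273)


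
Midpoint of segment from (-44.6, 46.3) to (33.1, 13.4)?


Mx = (-44.6 + 33.1)/2 = -11.5/2 = -5.7500
My = (46.3 + 13.4)/2 = 59.7/2 = 29.8500

(-5.7500, 29.8500)


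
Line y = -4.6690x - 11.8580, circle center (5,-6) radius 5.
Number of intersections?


Substitute y = -4.6690x - 11.8580: (x-5)^2 + (-4.6690x- 11.8580+ 6)^2 = 25
Expand to Ax^2 + Bx + C = 0, where b-k = -5.858
A = 1+m^2 = 22.799561
B = 2(m(b-k) - h) = 2(-4.6690*(-5.858) - 5) = 44.702004
C = h^2 + (b-k)^2 - r^2 = 25 + 34.316164 - 25 = 34.316164
disc = B^2-4AC = 1998.2692 - 3129.5739 = -1131.3047
disc < 0

0 intersection points


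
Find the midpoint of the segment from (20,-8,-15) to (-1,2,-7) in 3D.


Mx = (20- 1)/2 = 9.5000
My = (-8+2)/2 = -3.0000
Mz = (-15- 7)/2 = -11.0000

M = (9.5000, -3.0000, -11.0000)


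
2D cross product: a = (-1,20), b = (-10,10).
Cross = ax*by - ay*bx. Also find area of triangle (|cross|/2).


cross = -1*10 - 20*(-10) = -10 + 200 = 190
Triangle area = |190|/2 = 190/2 = 95.0000

cross = 190, triangle area = 95.0000


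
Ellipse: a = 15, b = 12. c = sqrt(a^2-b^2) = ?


c^2 = 15^2 - 12^2 = 225 - 144 = 81
c = sqrt(81) = 9.0000

c = 9.0000


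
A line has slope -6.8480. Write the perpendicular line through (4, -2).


Perpendicular slope = -1/m1 = -1/(-6.8480) = 0.1460
b2 = y0 - m2*x0 = -2 + 4/(-6.8480) = -2 - 0.5841 = -2.5841

y = 0.1460x - 2.5841


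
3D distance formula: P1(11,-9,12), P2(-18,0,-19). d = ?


dx=-29, dy=9, dz=-31
d = sqrt(841+81+961) = sqrt(1883) = 43.3935

43.3935


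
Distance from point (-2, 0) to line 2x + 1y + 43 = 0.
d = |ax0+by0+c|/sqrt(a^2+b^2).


|2*(-2) + 1*0 + 43| = |39| = 39
sqrt(4 + 1) = sqrt(5) = 2.2361
d = 39/sqrt(5) = 17.4413

17.4413


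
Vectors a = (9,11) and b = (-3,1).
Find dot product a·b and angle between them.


a·b = 9*(-3) + 11*1 = -27 + 11 = -16
|a| = sqrt(81+121) = 14.2127
|b| = sqrt(9+1) = 3.1623
cos(theta) = -16/(sqrt(202)*sqrt(10)) = -16/sqrt(2020) = -0.355995
theta = arccos(-16/sqrt(2020)) = 110.8545 degrees

a·b = -16, theta = 110.8545 deg


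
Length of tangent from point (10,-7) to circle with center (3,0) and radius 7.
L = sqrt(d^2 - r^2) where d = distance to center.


d = sqrt((10-3)^2 + (-7-0)^2) = sqrt(49+49) = 9.8995
L = sqrt(98.0000 - 49) = sqrt(49.0000) = 7.0000

7.0000


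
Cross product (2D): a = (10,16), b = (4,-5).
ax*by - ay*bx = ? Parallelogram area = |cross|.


cross = 10*(-5) - 16*4 = -50 - 64 = -114
Parallelogram area = |-114| = 114

cross = -114, parallelogram area = 114


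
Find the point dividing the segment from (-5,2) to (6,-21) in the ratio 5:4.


Px = (5*6 + 4*(-5))/9 = 10/9 = 1.1111
Py = (5*(-21) + 4*2)/9 = -97/9 = -10.7778

P = (1.1111, -10.7778)


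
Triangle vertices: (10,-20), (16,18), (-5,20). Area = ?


10*(18-20) = -20
16*(20+ 20) = 640
-5*(-20-18) = 190
sum = 810
Area = |810|/2 = 405.0000

405.0000 sq units


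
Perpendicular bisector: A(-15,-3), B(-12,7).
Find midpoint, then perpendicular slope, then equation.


Midpoint = (-13.5, 2)
Slope of AB = dy/dx = 10/3 = 3.3333
Perp slope = -dx/dy = -3/10 = -0.3000
b = My - (perp slope)*Mx = 2 + (3*(-13.5))/10 = 2 - 4.0500 = -2.0500

y = -0.3000x - 2.0500


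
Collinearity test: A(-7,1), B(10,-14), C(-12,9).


-7*(-14-9) + 10*(9-1) - 12*(1+ 14)
= 161 + 80 - 180 = 61

No, not collinear (determinant = 61)


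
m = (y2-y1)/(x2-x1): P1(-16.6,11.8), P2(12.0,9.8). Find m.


dy = 9.8 - 11.8 = -2.0
dx = 12.0 + 16.6 = 28.6
m = -2.0/28.6 = -0.0699

m = -0.0699


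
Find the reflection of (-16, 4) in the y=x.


Reflection rule for y=x: (y, x)
(-16, 4) -> (4, -16)

(4, -16)


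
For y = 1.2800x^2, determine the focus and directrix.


a = 1.2800
1/(4a) = 0.1953
Focus = (0, 0.1953)
Directrix: y = -0.1953

Focus = (0, 0.1953), Directrix: y = -0.1953


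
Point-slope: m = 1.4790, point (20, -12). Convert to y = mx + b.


y + 12 = 1.4790(x - 20)
y = 1.4790x - 12 - 1.4790*20
y = 1.4790x - 41.5800

y = 1.4790x - 41.5800


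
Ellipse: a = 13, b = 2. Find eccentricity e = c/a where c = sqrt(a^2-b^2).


c = sqrt(169-4) = sqrt(165) = 12.8452
e = c/a = sqrt(165)/13 = 0.9881

e = 0.9881


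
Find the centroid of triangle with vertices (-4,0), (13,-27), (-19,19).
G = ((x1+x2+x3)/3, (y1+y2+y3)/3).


Gx = (-4+13- 19)/3 = -10/3 = -3.3333
Gy = (0- 27+19)/3 = -8/3 = -2.6667

G = (-3.3333, -2.6667)


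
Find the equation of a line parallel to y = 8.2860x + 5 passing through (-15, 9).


Parallel lines have equal slopes.
m2 = 8.2860
b2 = 9 - 8.2860*(-15) = 133.2900

y = 8.2860x + 133.2900


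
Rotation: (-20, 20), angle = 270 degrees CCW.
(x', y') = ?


cos(270) = 0, sin(270) = -1
x' = -20*0 - 20*(-1) = 20
y' = -20*(-1) + 20*0 = 20

(20, 20)


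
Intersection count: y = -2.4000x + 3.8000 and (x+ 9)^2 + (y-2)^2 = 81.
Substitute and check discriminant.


Substitute y = -2.4000x + 3.8000: (x+ 9)^2 + (-2.4000x+3.8000-2)^2 = 81
Expand to Ax^2 + Bx + C = 0, where b-k = 1.8
A = 1+m^2 = 6.76
B = 2(m(b-k) - h) = 2(-2.4000*1.8 + 9) = 9.36
C = h^2 + (b-k)^2 - r^2 = 81 + 3.24 - 81 = 3.24
disc = B^2-4AC = 87.6096 - 87.6096 = 0
disc = 0

1 intersection point (tangent)


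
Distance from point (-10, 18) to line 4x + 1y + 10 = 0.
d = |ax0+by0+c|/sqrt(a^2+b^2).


|4*(-10) + 1*18 + 10| = |-12| = 12
sqrt(16 + 1) = sqrt(17) = 4.1231
d = 12/sqrt(17) = 2.9104

2.9104


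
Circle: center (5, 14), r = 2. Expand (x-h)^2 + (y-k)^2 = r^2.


(x-5)^2 + (y-14)^2 = 2^2
D = -2h = -10, E = -2k = -28
F = h^2+k^2-r^2 = 25+196-4 = 217

x^2 + y^2 - 10x - 28y + 217 = 0


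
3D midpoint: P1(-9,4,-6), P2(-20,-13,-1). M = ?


Mx = (-9- 20)/2 = -14.5000
My = (4- 13)/2 = -4.5000
Mz = (-6- 1)/2 = -3.5000

M = (-14.5000, -4.5000, -3.5000)


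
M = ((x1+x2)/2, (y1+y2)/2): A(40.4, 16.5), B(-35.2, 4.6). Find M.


Mx = (40.4 - 35.2)/2 = 5.2/2 = 2.6000
My = (16.5 + 4.6)/2 = 21.1/2 = 10.5500

(2.6000, 10.5500)


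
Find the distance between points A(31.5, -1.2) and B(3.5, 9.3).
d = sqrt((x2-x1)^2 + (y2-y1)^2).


dx = 3.5 - 31.5 = -28.0
dy = 9.3 + 1.2 = 10.5
d = sqrt(784.0 + 110.25) = sqrt(894.25) = 29.9040

29.9040


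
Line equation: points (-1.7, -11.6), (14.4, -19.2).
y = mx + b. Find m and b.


m = (-7.6)/(16.1) = -0.4720
b = y1 - m*x1 = -11.6 - (-7.6*(-1.7))/(16.1) = -11.6 - 0.8025 = -12.4025

y = -0.4720x - 12.4025


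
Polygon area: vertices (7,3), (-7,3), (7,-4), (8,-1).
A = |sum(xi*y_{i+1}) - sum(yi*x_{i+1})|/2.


sum(xi*y_{i+1}) = 7*3 - 7*(-4) + 7*(-1) + 8*3 = 66
sum(yi*x_{i+1}) = 3*(-7) + 3*7 - 4*8 - 1*7 = -39
Area = |66 + 39|/2 = 105/2 = 52.5000

52.5000 sq units


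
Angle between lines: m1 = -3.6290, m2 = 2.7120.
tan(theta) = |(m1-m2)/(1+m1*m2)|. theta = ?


m1-m2 = -6.341
1+m1*m2 = -8.841848
tan(theta) = |-6.341/(-8.841848)| = 0.717158
theta = arctan(|-6.341/(-8.841848)|) = 35.6465 degrees (acute angle)

35.6465 degrees


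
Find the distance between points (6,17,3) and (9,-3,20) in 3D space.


dx=3, dy=-20, dz=17
d = sqrt(9+400+289) = sqrt(698) = 26.4197

26.4197


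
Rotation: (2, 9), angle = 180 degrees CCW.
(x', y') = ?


cos(180) = -1, sin(180) = 0
x' = 2*(-1) - 9*0 = -2
y' = 2*0 + 9*(-1) = -9

(-2, -9)


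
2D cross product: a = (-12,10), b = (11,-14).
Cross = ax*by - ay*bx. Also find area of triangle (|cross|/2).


cross = -12*(-14) - 10*11 = 168 - 110 = 58
Triangle area = |58|/2 = 58/2 = 29.0000

cross = 58, triangle area = 29.0000


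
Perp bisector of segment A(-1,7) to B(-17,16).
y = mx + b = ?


Midpoint = (-9, 11.5)
Slope of AB = dy/dx = 9/(-16) = -0.5625
Perp slope = -dx/dy = 16/9 = 1.7778
b = My - (perp slope)*Mx = 11.5 + (-16*(-9))/9 = 11.5 + 16.0000 = 27.5000

y = 1.7778x + 27.5000


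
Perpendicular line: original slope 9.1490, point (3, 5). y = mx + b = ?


Perpendicular slope = -1/m1 = -1/9.1490 = -0.1093
b2 = y0 - m2*x0 = 5 + 3/9.1490 = 5 + 0.3279 = 5.3279

y = -0.1093x + 5.3279


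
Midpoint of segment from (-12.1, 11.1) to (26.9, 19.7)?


Mx = (-12.1 + 26.9)/2 = 14.8/2 = 7.4000
My = (11.1 + 19.7)/2 = 30.8/2 = 15.4000

(7.4000, 15.4000)


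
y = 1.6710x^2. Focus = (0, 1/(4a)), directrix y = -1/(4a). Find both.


a = 1.6710
1/(4a) = 0.1496
Focus = (0, 0.1496)
Directrix: y = -0.1496

Focus = (0, 0.1496), Directrix: y = -0.1496


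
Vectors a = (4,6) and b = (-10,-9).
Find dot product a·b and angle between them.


a·b = 4*(-10) + 6*(-9) = -40 - 54 = -94
|a| = sqrt(16+36) = 7.2111
|b| = sqrt(100+81) = 13.4536
cos(theta) = -94/(sqrt(52)*sqrt(181)) = -94/sqrt(9412) = -0.968918
theta = arccos(-94/sqrt(9412)) = 165.6773 degrees

a·b = -94, theta = 165.6773 deg


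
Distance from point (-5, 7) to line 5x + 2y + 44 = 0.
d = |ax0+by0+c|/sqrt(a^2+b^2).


|5*(-5) + 2*7 + 44| = |33| = 33
sqrt(25 + 4) = sqrt(29) = 5.3852
d = 33/sqrt(29) = 6.1279

6.1279


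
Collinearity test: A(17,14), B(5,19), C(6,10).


17*(19-10) + 5*(10-14) + 6*(14-19)
= 153 - 20 - 30 = 103

No, not collinear (determinant = 103)


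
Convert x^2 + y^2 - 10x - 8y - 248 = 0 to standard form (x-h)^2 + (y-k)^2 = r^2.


h = -D/2 = 10/2 = 5
k = -E/2 = 8/2 = 4
r^2 = h^2 + k^2 - F = 25 + 16 + 248 = 289
r = 17

Center (5, 4), radius = 17


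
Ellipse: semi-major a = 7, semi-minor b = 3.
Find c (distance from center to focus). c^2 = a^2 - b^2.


c^2 = 7^2 - 3^2 = 49 - 9 = 40
c = sqrt(40) = 6.3246

c = 6.3246


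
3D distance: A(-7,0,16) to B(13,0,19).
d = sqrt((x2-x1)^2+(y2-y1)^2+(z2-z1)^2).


dx=20, dy=0, dz=3
d = sqrt(400+0+9) = sqrt(409) = 20.2237

20.2237


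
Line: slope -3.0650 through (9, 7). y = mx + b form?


y - 7 = -3.0650(x - 9)
y = -3.0650x + 7 + 3.0650*9
y = -3.0650x + 34.5850

y = -3.0650x + 34.5850


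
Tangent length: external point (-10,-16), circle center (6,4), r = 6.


d = sqrt((-10-6)^2 + (-16-4)^2) = sqrt(256+400) = 25.6125
L = sqrt(656.0000 - 36) = sqrt(620.0000) = 24.8998

24.8998


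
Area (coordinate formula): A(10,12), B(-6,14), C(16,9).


10*(14-9) = 50
-6*(9-12) = 18
16*(12-14) = -32
sum = 36
Area = |36|/2 = 18.0000

18.0000 sq units


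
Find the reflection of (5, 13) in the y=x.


Reflection rule for y=x: (y, x)
(5, 13) -> (13, 5)

(13, 5)


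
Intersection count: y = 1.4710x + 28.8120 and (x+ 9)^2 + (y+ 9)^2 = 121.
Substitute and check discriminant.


Substitute y = 1.4710x + 28.8120: (x+ 9)^2 + (1.4710x+28.8120+ 9)^2 = 121
Expand to Ax^2 + Bx + C = 0, where b-k = 37.812
A = 1+m^2 = 3.163841
B = 2(m(b-k) - h) = 2(1.4710*37.812 + 9) = 129.242904
C = h^2 + (b-k)^2 - r^2 = 81 + 1429.747344 - 121 = 1389.747344
disc = B^2-4AC = 16703.7282 - 17587.7585 = -884.0303
disc < 0

0 intersection points


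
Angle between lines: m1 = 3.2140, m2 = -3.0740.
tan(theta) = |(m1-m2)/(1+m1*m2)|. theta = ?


m1-m2 = 6.288
1+m1*m2 = -8.879836
tan(theta) = |6.288/(-8.879836)| = 0.708121
theta = arctan(|6.288/(-8.879836)|) = 35.3031 degrees (acute angle)

35.3031 degrees


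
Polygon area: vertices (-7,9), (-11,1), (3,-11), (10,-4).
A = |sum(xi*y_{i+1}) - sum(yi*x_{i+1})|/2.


sum(xi*y_{i+1}) = -7*1 - 11*(-11) + 3*(-4) + 10*9 = 192
sum(yi*x_{i+1}) = 9*(-11) + 1*3 - 11*10 - 4*(-7) = -178
Area = |192 + 178|/2 = 370/2 = 185.0000

185.0000 sq units


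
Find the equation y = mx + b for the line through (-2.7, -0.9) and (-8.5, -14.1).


m = (-13.2)/(-5.8) = 2.2759
b = y1 - m*x1 = -0.9 - (-13.2*(-2.7))/(-5.8) = -0.9 + 6.1448 = 5.2448

y = 2.2759x + 5.2448


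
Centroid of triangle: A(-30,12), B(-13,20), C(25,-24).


Gx = (-30- 13+25)/3 = -18/3 = -6.0000
Gy = (12+20- 24)/3 = 8/3 = 2.6667

G = (-6.0000, 2.6667)


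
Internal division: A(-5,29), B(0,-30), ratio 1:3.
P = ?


Px = (1*0 + 3*(-5))/4 = -15/4 = -3.7500
Py = (1*(-30) + 3*29)/4 = 57/4 = 14.2500

P = (-3.7500, 14.2500)


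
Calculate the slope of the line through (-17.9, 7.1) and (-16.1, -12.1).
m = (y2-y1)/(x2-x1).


dy = -12.1 - 7.1 = -19.2
dx = -16.1 + 17.9 = 1.8
m = -19.2/1.8 = -10.6667

m = -10.6667


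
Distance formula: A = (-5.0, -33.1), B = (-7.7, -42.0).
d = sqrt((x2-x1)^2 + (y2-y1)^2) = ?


dx = -7.7 + 5.0 = -2.7
dy = -42.0 + 33.1 = -8.9
d = sqrt(7.29 + 79.21) = sqrt(86.5) = 9.3005

9.3005


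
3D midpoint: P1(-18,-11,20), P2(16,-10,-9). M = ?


Mx = (-18+16)/2 = -1.0000
My = (-11- 10)/2 = -10.5000
Mz = (20- 9)/2 = 5.5000

M = (-1.0000, -10.5000, 5.5000)


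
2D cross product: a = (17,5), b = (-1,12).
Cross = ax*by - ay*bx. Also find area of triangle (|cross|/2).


cross = 17*12 - 5*(-1) = 204 + 5 = 209
Triangle area = |209|/2 = 209/2 = 104.5000

cross = 209, triangle area = 104.5000


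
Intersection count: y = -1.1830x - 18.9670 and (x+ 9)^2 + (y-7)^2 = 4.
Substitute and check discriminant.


Substitute y = -1.1830x - 18.9670: (x+ 9)^2 + (-1.1830x- 18.9670-7)^2 = 4
Expand to Ax^2 + Bx + C = 0, where b-k = -25.967
A = 1+m^2 = 2.399489
B = 2(m(b-k) - h) = 2(-1.1830*(-25.967) + 9) = 79.437922
C = h^2 + (b-k)^2 - r^2 = 81 + 674.285089 - 4 = 751.285089
disc = B^2-4AC = 6310.3835 - 7210.8012 = -900.4177
disc < 0

0 intersection points


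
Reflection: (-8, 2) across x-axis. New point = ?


Reflection rule for x-axis: (x, -y)
(-8, 2) -> (-8, -2)

(-8, -2)


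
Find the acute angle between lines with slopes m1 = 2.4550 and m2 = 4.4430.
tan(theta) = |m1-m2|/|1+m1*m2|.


m1-m2 = -1.988
1+m1*m2 = 11.907565
tan(theta) = |-1.988/11.907565| = 0.166953
theta = arctan(|-1.988/11.907565|) = 9.4783 degrees (acute angle)

9.4783 degrees


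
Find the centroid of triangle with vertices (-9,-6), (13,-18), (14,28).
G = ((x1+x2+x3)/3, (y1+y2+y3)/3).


Gx = (-9+13+14)/3 = 18/3 = 6.0000
Gy = (-6- 18+28)/3 = 4/3 = 1.3333

G = (6.0000, 1.3333)


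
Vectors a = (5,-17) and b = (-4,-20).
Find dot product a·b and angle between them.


a·b = 5*(-4) - 17*(-20) = -20 + 340 = 320
|a| = sqrt(25+289) = 17.7200
|b| = sqrt(16+400) = 20.3961
cos(theta) = 320/(sqrt(314)*sqrt(416)) = 320/sqrt(130624) = 0.885398
theta = arccos(320/sqrt(130624)) = 27.6995 degrees

a·b = 320, theta = 27.6995 deg


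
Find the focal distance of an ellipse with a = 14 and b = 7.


c^2 = 14^2 - 7^2 = 196 - 49 = 147
c = sqrt(147) = 12.1244

c = 12.1244


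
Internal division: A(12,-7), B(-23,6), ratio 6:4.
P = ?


Px = (6*(-23) + 4*12)/10 = -90/10 = -9.0000
Py = (6*6 + 4*(-7))/10 = 8/10 = 0.8000

P = (-9.0000, 0.8000)


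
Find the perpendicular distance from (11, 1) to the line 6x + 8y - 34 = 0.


|6*11 + 8*1 - 34| = |40| = 40
sqrt(36 + 64) = sqrt(100) = 10.0000
d = 40/sqrt(100) = 4.0000

4.0000


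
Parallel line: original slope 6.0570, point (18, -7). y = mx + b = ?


Parallel lines have equal slopes.
m2 = 6.0570
b2 = -7 - 6.0570*18 = -116.0260

y = 6.0570x - 116.0260


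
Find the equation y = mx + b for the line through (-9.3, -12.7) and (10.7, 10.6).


m = (23.3)/(20.0) = 1.1650
b = y1 - m*x1 = -12.7 - (23.3*(-9.3))/(20.0) = -12.7 + 10.8345 = -1.8655

y = 1.1650x - 1.8655


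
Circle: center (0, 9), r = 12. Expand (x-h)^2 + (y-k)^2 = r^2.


(x-0)^2 + (y-9)^2 = 12^2
D = -2h = 0, E = -2k = -18
F = h^2+k^2-r^2 = 0+81-144 = -63

x^2 + y^2 - 18y - 63 = 0


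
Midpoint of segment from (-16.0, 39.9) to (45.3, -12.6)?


Mx = (-16.0 + 45.3)/2 = 29.3/2 = 14.6500
My = (39.9 - 12.6)/2 = 27.3/2 = 13.6500

(14.6500, 13.6500)


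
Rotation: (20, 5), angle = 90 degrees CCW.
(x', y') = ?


cos(90) = 0, sin(90) = 1
x' = 20*0 - 5*1 = -5
y' = 20*1 + 5*0 = 20

(-5, 20)


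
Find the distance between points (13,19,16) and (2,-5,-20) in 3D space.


dx=-11, dy=-24, dz=-36
d = sqrt(121+576+1296) = sqrt(1993) = 44.6430

44.6430


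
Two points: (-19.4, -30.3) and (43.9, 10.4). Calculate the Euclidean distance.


dx = 43.9 + 19.4 = 63.3
dy = 10.4 + 30.3 = 40.7
d = sqrt(4006.89 + 1656.49) = sqrt(5663.38) = 75.2554

75.2554


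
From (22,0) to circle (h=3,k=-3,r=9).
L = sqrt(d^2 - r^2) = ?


d = sqrt((22-3)^2 + (0+ 3)^2) = sqrt(361+9) = 19.2354
L = sqrt(370.0000 - 81) = sqrt(289.0000) = 17.0000

17.0000


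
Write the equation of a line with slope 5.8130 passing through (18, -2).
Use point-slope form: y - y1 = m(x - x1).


y + 2 = 5.8130(x - 18)
y = 5.8130x - 2 - 5.8130*18
y = 5.8130x - 106.6340

y = 5.8130x - 106.6340


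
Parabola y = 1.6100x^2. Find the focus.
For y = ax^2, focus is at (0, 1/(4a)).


a = 1.6100
4a = 6.4400
focus = (0, 1/6.4400) = (0, 0.1553)

Focus = (0, 0.1553)


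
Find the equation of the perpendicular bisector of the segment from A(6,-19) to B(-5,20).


Midpoint = (0.5, 0.5)
Slope of AB = dy/dx = 39/(-11) = -3.5455
Perp slope = -dx/dy = 11/39 = 0.2821
b = My - (perp slope)*Mx = 0.5 + (-11*0.5)/39 = 0.5 - 0.1410 = 0.3590

y = 0.2821x + 0.3590


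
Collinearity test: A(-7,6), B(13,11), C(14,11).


-7*(11-11) + 13*(11-6) + 14*(6-11)
= 0 + 65 - 70 = -5

No, not collinear (determinant = -5)


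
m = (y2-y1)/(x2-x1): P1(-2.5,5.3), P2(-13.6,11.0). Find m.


dy = 11.0 - 5.3 = 5.7
dx = -13.6 + 2.5 = -11.1
m = 5.7/(-11.1) = -0.5135

m = -0.5135


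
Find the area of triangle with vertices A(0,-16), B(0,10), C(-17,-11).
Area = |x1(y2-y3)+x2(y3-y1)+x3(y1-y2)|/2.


0*(10+ 11) = 0
0*(-11+ 16) = 0
-17*(-16-10) = 442
sum = 442
Area = |442|/2 = 221.0000

221.0000 sq units


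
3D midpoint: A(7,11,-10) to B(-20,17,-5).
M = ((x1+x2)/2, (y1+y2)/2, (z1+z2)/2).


Mx = (7- 20)/2 = -6.5000
My = (11+17)/2 = 14.0000
Mz = (-10- 5)/2 = -7.5000

M = (-6.5000, 14.0000, -7.5000)


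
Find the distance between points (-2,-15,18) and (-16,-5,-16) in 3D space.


dx=-14, dy=10, dz=-34
d = sqrt(196+100+1156) = sqrt(1452) = 38.1051

38.1051


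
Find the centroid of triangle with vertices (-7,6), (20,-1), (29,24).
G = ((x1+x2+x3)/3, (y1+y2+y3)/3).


Gx = (-7+20+29)/3 = 42/3 = 14.0000
Gy = (6- 1+24)/3 = 29/3 = 9.6667

G = (14.0000, 9.6667)


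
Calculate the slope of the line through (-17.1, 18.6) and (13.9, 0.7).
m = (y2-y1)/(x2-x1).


dy = 0.7 - 18.6 = -17.9
dx = 13.9 + 17.1 = 31.0
m = -17.9/31.0 = -0.5774

m = -0.5774


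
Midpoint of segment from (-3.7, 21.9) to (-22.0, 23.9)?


Mx = (-3.7 - 22.0)/2 = -25.7/2 = -12.8500
My = (21.9 + 23.9)/2 = 45.8/2 = 22.9000

(-12.8500, 22.9000)


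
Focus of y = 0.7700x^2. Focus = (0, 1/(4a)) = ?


a = 0.7700
4a = 3.0800
focus = (0, 1/3.0800) = (0, 0.3247)

Focus = (0, 0.3247)


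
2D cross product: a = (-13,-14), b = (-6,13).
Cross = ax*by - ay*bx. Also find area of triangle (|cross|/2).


cross = -13*13 + 14*(-6) = -169 - 84 = -253
Triangle area = |-253|/2 = 253/2 = 126.5000

cross = -253, triangle area = 126.5000


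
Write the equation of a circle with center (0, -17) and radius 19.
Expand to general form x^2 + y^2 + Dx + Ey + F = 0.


(x-0)^2 + (y+ 17)^2 = 19^2
D = -2h = 0, E = -2k = 34
F = h^2+k^2-r^2 = 0+289-361 = -72

x^2 + y^2 + 34y - 72 = 0


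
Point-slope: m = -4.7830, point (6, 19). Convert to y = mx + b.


y - 19 = -4.7830(x - 6)
y = -4.7830x + 19 + 4.7830*6
y = -4.7830x + 47.6980

y = -4.7830x + 47.6980


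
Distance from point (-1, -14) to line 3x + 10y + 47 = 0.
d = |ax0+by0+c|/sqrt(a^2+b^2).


|3*(-1) + 10*(-14) + 47| = |-96| = 96
sqrt(9 + 100) = sqrt(109) = 10.4403
d = 96/sqrt(109) = 9.1951

9.1951


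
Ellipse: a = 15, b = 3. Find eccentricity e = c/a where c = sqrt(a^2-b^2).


c = sqrt(225-9) = sqrt(216) = 14.6969
e = c/a = sqrt(216)/15 = 0.9798

e = 0.9798


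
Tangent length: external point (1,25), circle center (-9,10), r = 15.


d = sqrt((1+ 9)^2 + (25-10)^2) = sqrt(100+225) = 18.0278
L = sqrt(325.0000 - 225) = sqrt(100.0000) = 10.0000

10.0000


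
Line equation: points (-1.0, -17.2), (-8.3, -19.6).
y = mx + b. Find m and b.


m = (-2.4)/(-7.3) = 0.3288
b = y1 - m*x1 = -17.2 - (-2.4*(-1.0))/(-7.3) = -17.2 + 0.3288 = -16.8712

y = 0.3288x - 16.8712


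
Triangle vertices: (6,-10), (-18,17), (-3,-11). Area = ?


6*(17+ 11) = 168
-18*(-11+ 10) = 18
-3*(-10-17) = 81
sum = 267
Area = |267|/2 = 133.5000

133.5000 sq units


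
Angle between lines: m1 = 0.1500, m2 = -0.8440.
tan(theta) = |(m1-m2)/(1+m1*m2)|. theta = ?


m1-m2 = 0.994
1+m1*m2 = 0.8734
tan(theta) = |0.994/0.8734| = 1.138081
theta = arctan(|0.994/0.8734|) = 48.6951 degrees (acute angle)

48.6951 degrees


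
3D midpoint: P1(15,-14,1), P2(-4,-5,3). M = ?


Mx = (15- 4)/2 = 5.5000
My = (-14- 5)/2 = -9.5000
Mz = (1+3)/2 = 2.0000

M = (5.5000, -9.5000, 2.0000)


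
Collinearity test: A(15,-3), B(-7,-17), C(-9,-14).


15*(-17+ 14) - 7*(-14+ 3) - 9*(-3+ 17)
= -45 + 77 - 126 = -94

No, not collinear (determinant = -94)


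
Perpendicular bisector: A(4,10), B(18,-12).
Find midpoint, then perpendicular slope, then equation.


Midpoint = (11, -1)
Slope of AB = dy/dx = -22/14 = -1.5714
Perp slope = -dx/dy = 14/22 = 0.6364
b = My - (perp slope)*Mx = -1 + (14*11)/(-22) = -1 - 7.0000 = -8.0000

y = 0.6364x - 8.0000


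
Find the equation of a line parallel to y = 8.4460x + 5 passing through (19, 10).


Parallel lines have equal slopes.
m2 = 8.4460
b2 = 10 - 8.4460*19 = -150.4740

y = 8.4460x - 150.4740


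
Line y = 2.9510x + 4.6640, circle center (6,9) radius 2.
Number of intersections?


Substitute y = 2.9510x + 4.6640: (x-6)^2 + (2.9510x+4.6640-9)^2 = 4
Expand to Ax^2 + Bx + C = 0, where b-k = -4.336
A = 1+m^2 = 9.708401
B = 2(m(b-k) - h) = 2(2.9510*(-4.336) - 6) = -37.591072
C = h^2 + (b-k)^2 - r^2 = 36 + 18.800896 - 4 = 50.800896
disc = B^2-4AC = 1413.0887 - 1972.7819 = -559.6932
disc < 0

0 intersection points


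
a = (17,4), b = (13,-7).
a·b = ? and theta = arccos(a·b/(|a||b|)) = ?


a·b = 17*13 + 4*(-7) = 221 - 28 = 193
|a| = sqrt(289+16) = 17.4642
|b| = sqrt(169+49) = 14.7648
cos(theta) = 193/(sqrt(305)*sqrt(218)) = 193/sqrt(66490) = 0.748478
theta = arccos(193/sqrt(66490)) = 41.5413 degrees

a·b = 193, theta = 41.5413 deg


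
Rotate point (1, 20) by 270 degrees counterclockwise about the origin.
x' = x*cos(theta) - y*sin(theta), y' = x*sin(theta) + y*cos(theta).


cos(270) = 0, sin(270) = -1
x' = 1*0 - 20*(-1) = 20
y' = 1*(-1) + 20*0 = -1

(20, -1)


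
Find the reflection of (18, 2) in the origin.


Reflection rule for origin: (-x, -y)
(18, 2) -> (-18, -2)

(-18, -2)


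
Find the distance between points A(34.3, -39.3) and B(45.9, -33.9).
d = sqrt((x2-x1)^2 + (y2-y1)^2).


dx = 45.9 - 34.3 = 11.6
dy = -33.9 + 39.3 = 5.4
d = sqrt(134.56 + 29.16) = sqrt(163.72) = 12.7953

12.7953


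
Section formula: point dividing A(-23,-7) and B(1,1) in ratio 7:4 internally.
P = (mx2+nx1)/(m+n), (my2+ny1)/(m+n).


Px = (7*1 + 4*(-23))/11 = -85/11 = -7.7273
Py = (7*1 + 4*(-7))/11 = -21/11 = -1.9091

P = (-7.7273, -1.9091)


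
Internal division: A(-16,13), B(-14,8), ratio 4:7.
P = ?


Px = (4*(-14) + 7*(-16))/11 = -168/11 = -15.2727
Py = (4*8 + 7*13)/11 = 123/11 = 11.1818

P = (-15.2727, 11.1818)


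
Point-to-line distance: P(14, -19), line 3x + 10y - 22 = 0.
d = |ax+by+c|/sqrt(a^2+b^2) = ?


|3*14 + 10*(-19) - 22| = |-170| = 170
sqrt(9 + 100) = sqrt(109) = 10.4403
d = 170/sqrt(109) = 16.2830

16.2830


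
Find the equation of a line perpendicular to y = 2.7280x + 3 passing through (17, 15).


Perpendicular slope = -1/m1 = -1/2.7280 = -0.3666
b2 = y0 - m2*x0 = 15 + 17/2.7280 = 15 + 6.2317 = 21.2317

y = -0.3666x + 21.2317


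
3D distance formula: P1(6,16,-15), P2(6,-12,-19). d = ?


dx=0, dy=-28, dz=-4
d = sqrt(0+784+16) = sqrt(800) = 28.2843

28.2843


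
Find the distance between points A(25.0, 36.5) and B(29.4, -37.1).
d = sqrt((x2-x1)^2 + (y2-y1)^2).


dx = 29.4 - 25.0 = 4.4
dy = -37.1 - 36.5 = -73.6
d = sqrt(19.36 + 5416.96) = sqrt(5436.32) = 73.7314

73.7314


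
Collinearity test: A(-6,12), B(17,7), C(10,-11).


-6*(7+ 11) + 17*(-11-12) + 10*(12-7)
= -108 - 391 + 50 = -449

No, not collinear (determinant = -449)


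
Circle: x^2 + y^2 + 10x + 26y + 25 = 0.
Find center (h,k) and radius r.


h = -D/2 = -10/2 = -5
k = -E/2 = -26/2 = -13
r^2 = h^2 + k^2 - F = 25 + 169 - 25 = 169
r = 13

Center (-5, -13), radius = 13


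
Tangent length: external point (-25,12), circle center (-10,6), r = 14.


d = sqrt((-25+ 10)^2 + (12-6)^2) = sqrt(225+36) = 16.1555
L = sqrt(261.0000 - 196) = sqrt(65.0000) = 8.0623

8.0623


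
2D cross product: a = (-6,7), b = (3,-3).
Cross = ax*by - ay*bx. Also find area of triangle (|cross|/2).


cross = -6*(-3) - 7*3 = 18 - 21 = -3
Triangle area = |-3|/2 = 3/2 = 1.5000

cross = -3, triangle area = 1.5000


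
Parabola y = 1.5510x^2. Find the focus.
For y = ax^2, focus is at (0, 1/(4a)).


a = 1.5510
4a = 6.2040
focus = (0, 1/6.2040) = (0, 0.1612)

Focus = (0, 0.1612)


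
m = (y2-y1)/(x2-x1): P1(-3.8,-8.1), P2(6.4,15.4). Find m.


dy = 15.4 + 8.1 = 23.5
dx = 6.4 + 3.8 = 10.2
m = 23.5/10.2 = 2.3039

m = 2.3039


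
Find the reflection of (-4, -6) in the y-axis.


Reflection rule for y-axis: (-x, y)
(-4, -6) -> (4, -6)

(4, -6)


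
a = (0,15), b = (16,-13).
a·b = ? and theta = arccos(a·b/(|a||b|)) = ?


a·b = 0*16 + 15*(-13) = 0 - 195 = -195
|a| = sqrt(0+225) = 15.0000
|b| = sqrt(256+169) = 20.6155
cos(theta) = -195/(sqrt(225)*sqrt(425)) = -195/sqrt(95625) = -0.630593
theta = arccos(-195/sqrt(95625)) = 129.0939 degrees

a·b = -195, theta = 129.0939 deg


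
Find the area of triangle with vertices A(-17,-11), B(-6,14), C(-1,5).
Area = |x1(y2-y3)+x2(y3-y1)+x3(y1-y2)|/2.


-17*(14-5) = -153
-6*(5+ 11) = -96
-1*(-11-14) = 25
sum = -224
Area = |-224|/2 = 112.0000

112.0000 sq units


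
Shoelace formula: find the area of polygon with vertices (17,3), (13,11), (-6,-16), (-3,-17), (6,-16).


sum(xi*y_{i+1}) = 17*11 + 13*(-16) - 6*(-17) - 3*(-16) + 6*3 = 147
sum(yi*x_{i+1}) = 3*13 + 11*(-6) - 16*(-3) - 17*6 - 16*17 = -353
Area = |147 + 353|/2 = 500/2 = 250.0000

250.0000 sq units


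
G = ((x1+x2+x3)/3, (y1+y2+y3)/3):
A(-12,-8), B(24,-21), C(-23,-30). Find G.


Gx = (-12+24- 23)/3 = -11/3 = -3.6667
Gy = (-8- 21- 30)/3 = -59/3 = -19.6667

G = (-3.6667, -19.6667)


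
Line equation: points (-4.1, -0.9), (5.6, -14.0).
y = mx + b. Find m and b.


m = (-13.1)/(9.7) = -1.3505
b = y1 - m*x1 = -0.9 - (-13.1*(-4.1))/(9.7) = -0.9 - 5.5371 = -6.4371

y = -1.3505x - 6.4371


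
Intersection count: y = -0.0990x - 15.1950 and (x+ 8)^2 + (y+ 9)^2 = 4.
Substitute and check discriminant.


Substitute y = -0.0990x - 15.1950: (x+ 8)^2 + (-0.0990x- 15.1950+ 9)^2 = 4
Expand to Ax^2 + Bx + C = 0, where b-k = -6.195
A = 1+m^2 = 1.009801
B = 2(m(b-k) - h) = 2(-0.0990*(-6.195) + 8) = 17.22661
C = h^2 + (b-k)^2 - r^2 = 64 + 38.378025 - 4 = 98.378025
disc = B^2-4AC = 296.7561 - 397.3689 = -100.6128
disc < 0

0 intersection points


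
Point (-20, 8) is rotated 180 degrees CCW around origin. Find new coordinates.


cos(180) = -1, sin(180) = 0
x' = -20*(-1) - 8*0 = 20
y' = -20*0 + 8*(-1) = -8

(20, -8)


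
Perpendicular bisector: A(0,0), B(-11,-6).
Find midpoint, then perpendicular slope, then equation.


Midpoint = (-5.5, -3)
Slope of AB = dy/dx = -6/(-11) = 0.5455
Perp slope = -dx/dy = -11/6 = -1.8333
b = My - (perp slope)*Mx = -3 + (-11*(-5.5))/(-6) = -3 - 10.0833 = -13.0833

y = -1.8333x - 13.0833


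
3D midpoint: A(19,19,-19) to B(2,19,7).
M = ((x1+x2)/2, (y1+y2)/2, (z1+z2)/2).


Mx = (19+2)/2 = 10.5000
My = (19+19)/2 = 19.0000
Mz = (-19+7)/2 = -6.0000

M = (10.5000, 19.0000, -6.0000)


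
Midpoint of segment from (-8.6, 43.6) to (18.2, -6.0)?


Mx = (-8.6 + 18.2)/2 = 9.6/2 = 4.8000
My = (43.6 - 6.0)/2 = 37.6/2 = 18.8000

(4.8000, 18.8000)


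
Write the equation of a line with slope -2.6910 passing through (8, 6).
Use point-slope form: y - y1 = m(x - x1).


y - 6 = -2.6910(x - 8)
y = -2.6910x + 6 + 2.6910*8
y = -2.6910x + 27.5280

y = -2.6910x + 27.5280


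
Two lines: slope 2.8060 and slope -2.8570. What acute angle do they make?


m1-m2 = 5.663
1+m1*m2 = -7.016742
tan(theta) = |5.663/(-7.016742)| = 0.807070
theta = arctan(|5.663/(-7.016742)|) = 38.9059 degrees (acute angle)

38.9059 degrees


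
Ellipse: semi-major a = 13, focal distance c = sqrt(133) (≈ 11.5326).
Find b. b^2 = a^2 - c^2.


b^2 = 13^2 - (sqrt(133))^2 = 169 - 133 = 36
b = sqrt(36) = 6

b = 6


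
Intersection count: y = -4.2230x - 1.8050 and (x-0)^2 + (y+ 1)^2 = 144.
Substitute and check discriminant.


Substitute y = -4.2230x - 1.8050: (x-0)^2 + (-4.2230x- 1.8050+ 1)^2 = 144
Expand to Ax^2 + Bx + C = 0, where b-k = -0.805
A = 1+m^2 = 18.833729
B = 2(m(b-k) - h) = 2(-4.2230*(-0.805) - 0) = 6.79903
C = h^2 + (b-k)^2 - r^2 = 0 + 0.648025 - 144 = -143.351975
disc = B^2-4AC = 46.2268 + 10799.4090 = 10845.6358
disc > 0

2 intersection points


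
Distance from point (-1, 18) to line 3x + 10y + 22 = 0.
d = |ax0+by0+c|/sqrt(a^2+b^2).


|3*(-1) + 10*18 + 22| = |199| = 199
sqrt(9 + 100) = sqrt(109) = 10.4403
d = 199/sqrt(109) = 19.0607

19.0607


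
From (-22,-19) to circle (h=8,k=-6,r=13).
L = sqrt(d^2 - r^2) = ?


d = sqrt((-22-8)^2 + (-19+ 6)^2) = sqrt(900+169) = 32.6956
L = sqrt(1069.0000 - 169) = sqrt(900.0000) = 30.0000

30.0000


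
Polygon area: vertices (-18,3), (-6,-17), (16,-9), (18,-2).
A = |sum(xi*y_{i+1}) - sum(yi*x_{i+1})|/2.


sum(xi*y_{i+1}) = -18*(-17) - 6*(-9) + 16*(-2) + 18*3 = 382
sum(yi*x_{i+1}) = 3*(-6) - 17*16 - 9*18 - 2*(-18) = -416
Area = |382 + 416|/2 = 798/2 = 399.0000

399.0000 sq units


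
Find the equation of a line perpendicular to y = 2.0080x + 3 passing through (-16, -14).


Perpendicular slope = -1/m1 = -1/2.0080 = -0.4980
b2 = y0 - m2*x0 = -14 - 16/2.0080 = -14 - 7.9681 = -21.9681

y = -0.4980x - 21.9681


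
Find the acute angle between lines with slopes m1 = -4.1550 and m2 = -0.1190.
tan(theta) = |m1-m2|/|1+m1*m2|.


m1-m2 = -4.036
1+m1*m2 = 1.494445
tan(theta) = |-4.036/1.494445| = 2.700668
theta = arctan(|-4.036/1.494445|) = 69.6815 degrees (acute angle)

69.6815 degrees


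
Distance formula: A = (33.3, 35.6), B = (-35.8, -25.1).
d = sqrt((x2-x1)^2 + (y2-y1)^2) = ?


dx = -35.8 - 33.3 = -69.1
dy = -25.1 - 35.6 = -60.7
d = sqrt(4774.81 + 3684.49) = sqrt(8459.3) = 91.9745

91.9745


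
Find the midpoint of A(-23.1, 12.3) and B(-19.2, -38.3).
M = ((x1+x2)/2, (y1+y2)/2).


Mx = (-23.1 - 19.2)/2 = -42.3/2 = -21.1500
My = (12.3 - 38.3)/2 = -26/2 = -13.0000

(-21.1500, -13.0000)


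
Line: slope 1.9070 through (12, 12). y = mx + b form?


y - 12 = 1.9070(x - 12)
y = 1.9070x + 12 - 1.9070*12
y = 1.9070x - 10.8840

y = 1.9070x - 10.8840


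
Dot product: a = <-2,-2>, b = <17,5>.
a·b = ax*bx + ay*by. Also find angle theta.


a·b = -2*17 - 2*5 = -34 - 10 = -44
|a| = sqrt(4+4) = 2.8284
|b| = sqrt(289+25) = 17.7200
cos(theta) = -44/(sqrt(8)*sqrt(314)) = -44/sqrt(2512) = -0.877896
theta = arccos(-44/sqrt(2512)) = 151.3895 degrees

a·b = -44, theta = 151.3895 deg


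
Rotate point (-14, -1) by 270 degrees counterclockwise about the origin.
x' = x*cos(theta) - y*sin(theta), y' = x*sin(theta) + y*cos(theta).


cos(270) = 0, sin(270) = -1
x' = -14*0 + 1*(-1) = -1
y' = -14*(-1) - 1*0 = 14

(-1, 14)


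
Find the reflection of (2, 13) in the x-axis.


Reflection rule for x-axis: (x, -y)
(2, 13) -> (2, -13)

(2, -13)


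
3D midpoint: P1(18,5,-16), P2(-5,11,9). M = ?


Mx = (18- 5)/2 = 6.5000
My = (5+11)/2 = 8.0000
Mz = (-16+9)/2 = -3.5000

M = (6.5000, 8.0000, -3.5000)


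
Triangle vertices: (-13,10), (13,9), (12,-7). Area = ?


-13*(9+ 7) = -208
13*(-7-10) = -221
12*(10-9) = 12
sum = -417
Area = |-417|/2 = 208.5000

208.5000 sq units


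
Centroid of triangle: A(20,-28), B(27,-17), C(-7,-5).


Gx = (20+27- 7)/3 = 40/3 = 13.3333
Gy = (-28- 17- 5)/3 = -50/3 = -16.6667

G = (13.3333, -16.6667)


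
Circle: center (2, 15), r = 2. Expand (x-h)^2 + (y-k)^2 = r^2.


(x-2)^2 + (y-15)^2 = 2^2
D = -2h = -4, E = -2k = -30
F = h^2+k^2-r^2 = 4+225-4 = 225

x^2 + y^2 - 4x - 30y + 225 = 0


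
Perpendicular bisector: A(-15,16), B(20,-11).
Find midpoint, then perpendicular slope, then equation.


Midpoint = (2.5, 2.5)
Slope of AB = dy/dx = -27/35 = -0.7714
Perp slope = -dx/dy = 35/27 = 1.2963
b = My - (perp slope)*Mx = 2.5 + (35*2.5)/(-27) = 2.5 - 3.2407 = -0.7407

y = 1.2963x - 0.7407


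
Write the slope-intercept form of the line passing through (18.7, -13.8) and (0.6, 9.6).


m = (23.4)/(-18.1) = -1.2928
b = y1 - m*x1 = -13.8 - (23.4*18.7)/(-18.1) = -13.8 + 24.1757 = 10.3757

y = -1.2928x + 10.3757


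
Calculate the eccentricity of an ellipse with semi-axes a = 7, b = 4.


c = sqrt(49-16) = sqrt(33) = 5.7446
e = c/a = sqrt(33)/7 = 0.8207

e = 0.8207


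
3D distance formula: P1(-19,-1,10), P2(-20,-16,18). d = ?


dx=-1, dy=-15, dz=8
d = sqrt(1+225+64) = sqrt(290) = 17.0294

17.0294


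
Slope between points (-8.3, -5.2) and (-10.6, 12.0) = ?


dy = 12.0 + 5.2 = 17.2
dx = -10.6 + 8.3 = -2.3
m = 17.2/(-2.3) = -7.4783

m = -7.4783


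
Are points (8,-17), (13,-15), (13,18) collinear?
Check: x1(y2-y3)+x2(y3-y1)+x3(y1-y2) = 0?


8*(-15-18) + 13*(18+ 17) + 13*(-17+ 15)
= -264 + 455 - 26 = 165

No, not collinear (determinant = 165)


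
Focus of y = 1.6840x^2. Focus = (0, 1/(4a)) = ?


a = 1.6840
4a = 6.7360
focus = (0, 1/6.7360) = (0, 0.1485)

Focus = (0, 0.1485)


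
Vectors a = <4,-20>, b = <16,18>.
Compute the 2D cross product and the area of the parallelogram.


cross = 4*18 + 20*16 = 72 + 320 = 392
Parallelogram area = |392| = 392

cross = 392, parallelogram area = 392


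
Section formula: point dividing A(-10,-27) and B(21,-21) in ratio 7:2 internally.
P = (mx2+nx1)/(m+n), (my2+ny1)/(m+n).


Px = (7*21 + 2*(-10))/9 = 127/9 = 14.1111
Py = (7*(-21) + 2*(-27))/9 = -201/9 = -22.3333

P = (14.1111, -22.3333)


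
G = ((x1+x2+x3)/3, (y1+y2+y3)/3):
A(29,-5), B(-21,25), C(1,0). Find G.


Gx = (29- 21+1)/3 = 9/3 = 3.0000
Gy = (-5+25+0)/3 = 20/3 = 6.6667

G = (3.0000, 6.6667)


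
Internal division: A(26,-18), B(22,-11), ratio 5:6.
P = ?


Px = (5*22 + 6*26)/11 = 266/11 = 24.1818
Py = (5*(-11) + 6*(-18))/11 = -163/11 = -14.8182

P = (24.1818, -14.8182)


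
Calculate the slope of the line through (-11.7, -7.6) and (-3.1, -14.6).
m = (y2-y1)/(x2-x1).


dy = -14.6 + 7.6 = -7.0
dx = -3.1 + 11.7 = 8.6
m = -7.0/8.6 = -0.8140

m = -0.8140


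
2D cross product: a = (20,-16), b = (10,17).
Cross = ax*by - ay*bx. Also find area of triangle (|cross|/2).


cross = 20*17 + 16*10 = 340 + 160 = 500
Triangle area = |500|/2 = 500/2 = 250.0000

cross = 500, triangle area = 250.0000


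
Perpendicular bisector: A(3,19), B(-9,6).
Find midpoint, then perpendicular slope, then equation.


Midpoint = (-3, 12.5)
Slope of AB = dy/dx = -13/(-12) = 1.0833
Perp slope = -dx/dy = -12/13 = -0.9231
b = My - (perp slope)*Mx = 12.5 + (-12*(-3))/(-13) = 12.5 - 2.7692 = 9.7308

y = -0.9231x + 9.7308


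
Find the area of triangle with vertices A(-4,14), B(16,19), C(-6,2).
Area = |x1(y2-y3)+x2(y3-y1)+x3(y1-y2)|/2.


-4*(19-2) = -68
16*(2-14) = -192
-6*(14-19) = 30
sum = -230
Area = |-230|/2 = 115.0000

115.0000 sq units
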